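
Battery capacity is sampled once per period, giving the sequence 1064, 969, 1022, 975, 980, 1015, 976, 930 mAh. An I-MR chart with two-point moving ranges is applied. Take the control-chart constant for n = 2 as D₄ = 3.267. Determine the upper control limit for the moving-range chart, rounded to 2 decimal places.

149.35

Moving ranges: 95, 53, 47, 5, 35, 39, 46; M̄R̄ = 320.0000 / 7 = 45.7143
UCL_MR = D₄·M̄R̄ = 3.267 × 45.7143 = 149.3486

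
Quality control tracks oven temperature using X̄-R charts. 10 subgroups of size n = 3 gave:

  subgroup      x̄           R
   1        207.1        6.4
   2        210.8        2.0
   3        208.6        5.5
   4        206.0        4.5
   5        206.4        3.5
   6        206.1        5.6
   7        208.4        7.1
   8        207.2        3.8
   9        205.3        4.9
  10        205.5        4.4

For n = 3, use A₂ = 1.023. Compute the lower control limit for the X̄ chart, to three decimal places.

202.260

X̄̄ = (207.1 + 210.8 + 208.6 + 206.0 + 206.4 + 206.1 + 208.4 + 207.2 + 205.3 + 205.5) / 10 = 2071.4000 / 10 = 207.1400
R̄ = (6.4 + 2.0 + 5.5 + 4.5 + 3.5 + 5.6 + 7.1 + 3.8 + 4.9 + 4.4) / 10 = 47.7000 / 10 = 4.7700
LCL = X̄̄ − A₂·R̄ = 207.1400 − 1.023 × 4.7700 = 202.2603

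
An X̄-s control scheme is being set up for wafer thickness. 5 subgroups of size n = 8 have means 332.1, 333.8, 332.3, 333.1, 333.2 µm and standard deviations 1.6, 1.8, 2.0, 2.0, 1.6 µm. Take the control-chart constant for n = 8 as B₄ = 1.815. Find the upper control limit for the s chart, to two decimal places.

3.27

s̄ = (1.6 + 1.8 + 2.0 + 2.0 + 1.6) / 5 = 1.8000
UCL_s = B₄·s̄ = 1.815 × 1.8000 = 3.2670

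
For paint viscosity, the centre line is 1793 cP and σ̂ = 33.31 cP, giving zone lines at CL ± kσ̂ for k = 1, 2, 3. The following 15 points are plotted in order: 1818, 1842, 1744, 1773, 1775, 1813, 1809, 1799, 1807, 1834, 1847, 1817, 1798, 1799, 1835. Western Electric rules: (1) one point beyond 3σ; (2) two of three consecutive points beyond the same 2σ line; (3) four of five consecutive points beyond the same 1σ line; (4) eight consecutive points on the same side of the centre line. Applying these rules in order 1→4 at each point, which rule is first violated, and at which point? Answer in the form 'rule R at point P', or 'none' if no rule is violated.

Zone of each point (C = within 1σ̂, B = 1σ̂–2σ̂, A = 2σ̂–3σ̂, * = beyond 3σ̂; sign = side of CL): 1:+C, 2:+B, 3:-B, 4:-C, 5:-C, 6:+C, 7:+C, 8:+C, 9:+C, 10:+B, 11:+B, 12:+C, 13:+C, 14:+C, 15:+B
Rule 4 (eight consecutive points on the same side of the centre line) is satisfied at point 13.

rule 4 at point 13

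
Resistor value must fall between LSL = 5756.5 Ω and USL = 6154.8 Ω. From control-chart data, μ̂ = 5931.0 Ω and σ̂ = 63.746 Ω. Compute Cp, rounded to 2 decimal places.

1.04

Cp = (USL − LSL) / (6σ̂) = (6154.8 − 5756.5) / (6 × 63.746) = 398.3000 / 382.4760 = 1.0414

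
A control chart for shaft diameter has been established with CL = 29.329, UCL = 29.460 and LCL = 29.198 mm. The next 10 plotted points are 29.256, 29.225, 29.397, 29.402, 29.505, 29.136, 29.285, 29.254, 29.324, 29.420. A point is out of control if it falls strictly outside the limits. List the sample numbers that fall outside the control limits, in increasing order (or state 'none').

5, 6

Compare each point to [29.198, 29.460]: sample 5 = 29.505 > UCL; sample 6 = 29.136 < LCL.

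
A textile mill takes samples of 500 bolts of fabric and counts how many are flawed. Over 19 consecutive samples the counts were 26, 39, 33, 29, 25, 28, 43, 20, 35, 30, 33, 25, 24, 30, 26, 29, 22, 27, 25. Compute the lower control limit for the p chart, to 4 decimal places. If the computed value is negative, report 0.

p̄ = Σdᵢ / (k·n) = 549 / (19 × 500) = 0.05779
LCL = p̄ − 3·√(p̄(1−p̄)/n) = 0.05779 − 3 × 0.01044 = 0.02648

0.0265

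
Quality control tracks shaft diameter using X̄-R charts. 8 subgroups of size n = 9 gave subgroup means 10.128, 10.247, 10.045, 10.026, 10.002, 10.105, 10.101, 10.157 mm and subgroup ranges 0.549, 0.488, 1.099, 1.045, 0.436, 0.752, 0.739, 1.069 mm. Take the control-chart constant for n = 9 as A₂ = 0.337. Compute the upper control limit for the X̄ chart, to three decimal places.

10.362

X̄̄ = (10.128 + 10.247 + 10.045 + 10.026 + 10.002 + 10.105 + 10.101 + 10.157) / 8 = 80.8110 / 8 = 10.1014
R̄ = (0.549 + 0.488 + 1.099 + 1.045 + 0.436 + 0.752 + 0.739 + 1.069) / 8 = 6.1770 / 8 = 0.7721
UCL = X̄̄ + A₂·R̄ = 10.1014 + 0.337 × 0.7721 = 10.3616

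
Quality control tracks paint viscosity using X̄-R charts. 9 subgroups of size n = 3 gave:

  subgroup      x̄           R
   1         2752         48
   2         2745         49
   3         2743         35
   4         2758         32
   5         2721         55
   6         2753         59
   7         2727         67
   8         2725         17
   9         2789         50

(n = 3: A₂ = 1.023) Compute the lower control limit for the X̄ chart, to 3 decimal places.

X̄̄ = (2752 + 2745 + 2743 + 2758 + 2721 + 2753 + 2727 + 2725 + 2789) / 9 = 24713.0000 / 9 = 2745.8889
R̄ = (48 + 49 + 35 + 32 + 55 + 59 + 67 + 17 + 50) / 9 = 412.0000 / 9 = 45.7778
LCL = X̄̄ − A₂·R̄ = 2745.8889 − 1.023 × 45.7778 = 2699.0582

2699.058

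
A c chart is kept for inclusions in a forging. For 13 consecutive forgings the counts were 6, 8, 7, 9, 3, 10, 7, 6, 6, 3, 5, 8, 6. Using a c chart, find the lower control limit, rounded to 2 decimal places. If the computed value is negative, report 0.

c̄ = (6 + 8 + 7 + 9 + 3 + 10 + 7 + 6 + 6 + 3 + 5 + 8 + 6) / 13 = 84 / 13 = 6.4615
LCL = c̄ − 3√c̄ = 6.4615 − 3 × 2.5420 = -1.1643 → 0 (cannot be negative)

0.00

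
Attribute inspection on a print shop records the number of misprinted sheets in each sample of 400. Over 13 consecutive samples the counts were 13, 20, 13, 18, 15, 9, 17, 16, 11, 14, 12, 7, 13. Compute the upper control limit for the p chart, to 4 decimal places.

0.0615

p̄ = Σdᵢ / (k·n) = 178 / (13 × 400) = 0.03423
UCL = p̄ + 3·√(p̄(1−p̄)/n) = 0.03423 + 3 × √(0.03423×0.96577/400) = 0.03423 + 3 × 0.00909 = 0.06150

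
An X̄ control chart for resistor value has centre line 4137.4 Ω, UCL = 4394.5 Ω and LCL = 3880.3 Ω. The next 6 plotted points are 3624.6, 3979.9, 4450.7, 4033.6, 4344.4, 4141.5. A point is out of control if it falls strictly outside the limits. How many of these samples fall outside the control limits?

2

Compare each point to [3880.3, 4394.5]: sample 1 = 3624.6 < LCL; sample 3 = 4450.7 > UCL.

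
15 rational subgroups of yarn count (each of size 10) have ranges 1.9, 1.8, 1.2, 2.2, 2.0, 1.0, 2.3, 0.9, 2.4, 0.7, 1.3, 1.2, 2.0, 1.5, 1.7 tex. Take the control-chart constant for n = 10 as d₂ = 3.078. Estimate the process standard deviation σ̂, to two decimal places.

0.52

R̄ = (1.9 + 1.8 + 1.2 + 2.2 + 2.0 + 1.0 + 2.3 + 0.9 + 2.4 + 0.7 + 1.3 + 1.2 + 2.0 + 1.5 + 1.7) / 15 = 1.6067
σ̂ = R̄ / d₂ = 1.6067 / 3.078 = 0.5220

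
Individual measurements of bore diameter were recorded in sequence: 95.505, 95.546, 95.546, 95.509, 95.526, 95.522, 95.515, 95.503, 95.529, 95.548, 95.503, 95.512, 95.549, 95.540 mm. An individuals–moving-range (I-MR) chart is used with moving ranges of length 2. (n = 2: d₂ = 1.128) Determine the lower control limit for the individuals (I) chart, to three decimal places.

95.471

X̄ = (95.505 + 95.546 + 95.546 + 95.509 + 95.526 + 95.522 + 95.515 + 95.503 + 95.529 + 95.548 + 95.503 + 95.512 + 95.549 + 95.540) / 14 = 95.5252
Moving ranges: 0.041, 0.000, 0.037, 0.017, 0.004, 0.007, 0.012, 0.026, 0.019, 0.045, 0.009, 0.037, 0.009; M̄R̄ = 0.2630 / 13 = 0.0202
LCL = X̄ − 3·M̄R̄/d₂ = 95.5252 − 3 × 0.0202 / 1.128 = 95.4714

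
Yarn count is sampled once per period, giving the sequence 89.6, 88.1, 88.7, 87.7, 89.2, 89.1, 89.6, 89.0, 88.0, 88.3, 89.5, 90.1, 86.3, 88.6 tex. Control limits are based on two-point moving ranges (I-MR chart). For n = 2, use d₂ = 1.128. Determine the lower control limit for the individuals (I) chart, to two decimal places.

X̄ = (89.6 + 88.1 + 88.7 + 87.7 + 89.2 + 89.1 + 89.6 + 89.0 + 88.0 + 88.3 + 89.5 + 90.1 + 86.3 + 88.6) / 14 = 88.7000
Moving ranges: 1.5, 0.6, 1.0, 1.5, 0.1, 0.5, 0.6, 1.0, 0.3, 1.2, 0.6, 3.8, 2.3; M̄R̄ = 15.0000 / 13 = 1.1538
LCL = X̄ − 3·M̄R̄/d₂ = 88.7000 − 3 × 1.1538 / 1.128 = 85.6313

85.63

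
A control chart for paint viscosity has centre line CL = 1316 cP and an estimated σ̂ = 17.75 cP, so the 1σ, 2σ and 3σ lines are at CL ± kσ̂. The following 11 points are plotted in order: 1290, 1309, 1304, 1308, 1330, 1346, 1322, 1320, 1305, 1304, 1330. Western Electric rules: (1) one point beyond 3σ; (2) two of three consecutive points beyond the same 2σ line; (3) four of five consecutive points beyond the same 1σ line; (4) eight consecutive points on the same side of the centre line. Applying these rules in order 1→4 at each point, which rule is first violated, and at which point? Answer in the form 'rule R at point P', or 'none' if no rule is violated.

Zone of each point (C = within 1σ̂, B = 1σ̂–2σ̂, A = 2σ̂–3σ̂, * = beyond 3σ̂; sign = side of CL): 1:-B, 2:-C, 3:-C, 4:-C, 5:+C, 6:+B, 7:+C, 8:+C, 9:-C, 10:-C, 11:+C
No rule fires across all 11 points.

none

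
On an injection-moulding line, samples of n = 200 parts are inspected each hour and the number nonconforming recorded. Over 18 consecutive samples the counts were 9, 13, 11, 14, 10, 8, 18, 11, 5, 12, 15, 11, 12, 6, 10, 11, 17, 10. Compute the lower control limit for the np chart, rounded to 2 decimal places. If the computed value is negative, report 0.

p̄ = Σdᵢ / (k·n) = 203 / (18 × 200) = 0.05639
LCL = np̄ − 3·√(np̄(1−p̄)) = 11.2778 − 3 × 3.2622 = 1.4912

1.49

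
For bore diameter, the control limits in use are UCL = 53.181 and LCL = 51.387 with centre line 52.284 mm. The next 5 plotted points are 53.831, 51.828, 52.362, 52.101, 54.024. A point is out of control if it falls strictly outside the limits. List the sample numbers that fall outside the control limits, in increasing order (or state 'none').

1, 5

Compare each point to [51.387, 53.181]: sample 1 = 53.831 > UCL; sample 5 = 54.024 > UCL.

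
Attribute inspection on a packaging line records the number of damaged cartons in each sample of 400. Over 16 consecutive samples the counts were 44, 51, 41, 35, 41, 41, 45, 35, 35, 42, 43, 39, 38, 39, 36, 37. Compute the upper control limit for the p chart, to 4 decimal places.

0.1454

p̄ = Σdᵢ / (k·n) = 642 / (16 × 400) = 0.10031
UCL = p̄ + 3·√(p̄(1−p̄)/n) = 0.10031 + 3 × √(0.10031×0.89969/400) = 0.10031 + 3 × 0.01502 = 0.14537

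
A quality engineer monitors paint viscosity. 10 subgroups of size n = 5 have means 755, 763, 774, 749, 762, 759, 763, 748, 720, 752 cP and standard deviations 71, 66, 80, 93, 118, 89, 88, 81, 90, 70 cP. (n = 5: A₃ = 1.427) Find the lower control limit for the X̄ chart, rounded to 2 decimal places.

X̄̄ = (755 + 763 + 774 + 749 + 762 + 759 + 763 + 748 + 720 + 752) / 10 = 754.5000
s̄ = (71 + 66 + 80 + 93 + 118 + 89 + 88 + 81 + 90 + 70) / 10 = 84.6000
LCL = X̄̄ − A₃·s̄ = 754.5000 − 1.427 × 84.6000 = 633.7758

633.78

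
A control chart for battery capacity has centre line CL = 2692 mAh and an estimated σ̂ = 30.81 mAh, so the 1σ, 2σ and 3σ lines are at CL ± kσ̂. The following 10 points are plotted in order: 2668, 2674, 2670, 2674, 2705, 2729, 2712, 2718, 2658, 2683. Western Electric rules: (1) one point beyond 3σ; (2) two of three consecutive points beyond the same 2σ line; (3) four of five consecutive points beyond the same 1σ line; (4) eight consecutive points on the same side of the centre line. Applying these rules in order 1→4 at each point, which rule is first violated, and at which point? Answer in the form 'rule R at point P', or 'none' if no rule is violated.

Zone of each point (C = within 1σ̂, B = 1σ̂–2σ̂, A = 2σ̂–3σ̂, * = beyond 3σ̂; sign = side of CL): 1:-C, 2:-C, 3:-C, 4:-C, 5:+C, 6:+B, 7:+C, 8:+C, 9:-B, 10:-C
No rule fires across all 10 points.

none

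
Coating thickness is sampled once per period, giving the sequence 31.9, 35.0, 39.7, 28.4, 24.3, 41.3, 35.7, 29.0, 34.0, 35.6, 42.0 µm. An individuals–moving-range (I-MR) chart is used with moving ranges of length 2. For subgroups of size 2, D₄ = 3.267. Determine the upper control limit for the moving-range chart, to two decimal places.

Moving ranges: 3.1, 4.7, 11.3, 4.1, 17.0, 5.6, 6.7, 5.0, 1.6, 6.4; M̄R̄ = 65.5000 / 10 = 6.5500
UCL_MR = D₄·M̄R̄ = 3.267 × 6.5500 = 21.3988

21.40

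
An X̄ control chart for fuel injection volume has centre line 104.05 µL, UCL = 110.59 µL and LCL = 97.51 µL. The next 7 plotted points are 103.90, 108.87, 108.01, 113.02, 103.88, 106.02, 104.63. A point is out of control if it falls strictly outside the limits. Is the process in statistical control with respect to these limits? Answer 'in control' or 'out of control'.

Compare each point to [97.51, 110.59]: sample 4 = 113.02 > UCL.

out of control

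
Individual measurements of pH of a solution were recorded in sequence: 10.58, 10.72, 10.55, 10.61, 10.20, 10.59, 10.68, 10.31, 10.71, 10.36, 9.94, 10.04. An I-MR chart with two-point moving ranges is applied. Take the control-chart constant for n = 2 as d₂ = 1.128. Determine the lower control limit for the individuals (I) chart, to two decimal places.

X̄ = (10.58 + 10.72 + 10.55 + 10.61 + 10.20 + 10.59 + 10.68 + 10.31 + 10.71 + 10.36 + 9.94 + 10.04) / 12 = 10.4408
Moving ranges: 0.14, 0.17, 0.06, 0.41, 0.39, 0.09, 0.37, 0.40, 0.35, 0.42, 0.10; M̄R̄ = 2.9000 / 11 = 0.2636
LCL = X̄ − 3·M̄R̄/d₂ = 10.4408 − 3 × 0.2636 / 1.128 = 9.7397

9.74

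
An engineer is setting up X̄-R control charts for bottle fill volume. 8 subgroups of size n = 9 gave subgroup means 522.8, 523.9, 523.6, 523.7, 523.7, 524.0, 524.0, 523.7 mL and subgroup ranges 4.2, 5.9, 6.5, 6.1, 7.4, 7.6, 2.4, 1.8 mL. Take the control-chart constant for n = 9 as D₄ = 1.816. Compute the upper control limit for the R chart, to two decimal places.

R̄ = (4.2 + 5.9 + 6.5 + 6.1 + 7.4 + 7.6 + 2.4 + 1.8) / 8 = 41.9000 / 8 = 5.2375
UCL_R = D₄·R̄ = 1.816 × 5.2375 = 9.5113

9.51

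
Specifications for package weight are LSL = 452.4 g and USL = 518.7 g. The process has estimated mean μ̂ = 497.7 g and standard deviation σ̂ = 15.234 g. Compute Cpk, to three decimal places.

0.459

Cpu = (USL − μ̂) / (3σ̂) = (518.7 − 497.7) / (3 × 15.234) = 0.4595; Cpl = (μ̂ − LSL) / (3σ̂) = (497.7 − 452.4) / (3 × 15.234) = 0.9912; Cpk = min(Cpu, Cpl) = 0.4595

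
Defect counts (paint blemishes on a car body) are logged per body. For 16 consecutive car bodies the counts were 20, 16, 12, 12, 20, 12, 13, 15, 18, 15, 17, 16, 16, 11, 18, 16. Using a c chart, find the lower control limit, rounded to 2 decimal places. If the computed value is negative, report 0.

3.65

c̄ = (20 + 16 + 12 + 12 + 20 + 12 + 13 + 15 + 18 + 15 + 17 + 16 + 16 + 11 + 18 + 16) / 16 = 247 / 16 = 15.4375
LCL = c̄ − 3√c̄ = 15.4375 − 3 × 3.9291 = 3.6503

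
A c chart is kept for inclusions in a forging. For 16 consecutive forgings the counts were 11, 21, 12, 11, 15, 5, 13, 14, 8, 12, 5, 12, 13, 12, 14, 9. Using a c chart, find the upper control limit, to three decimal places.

21.944

c̄ = (11 + 21 + 12 + 11 + 15 + 5 + 13 + 14 + 8 + 12 + 5 + 12 + 13 + 12 + 14 + 9) / 16 = 187 / 16 = 11.6875
UCL = c̄ + 3√c̄ = 11.6875 + 3 × √11.6875 = 11.6875 + 3 × 3.4187 = 21.9436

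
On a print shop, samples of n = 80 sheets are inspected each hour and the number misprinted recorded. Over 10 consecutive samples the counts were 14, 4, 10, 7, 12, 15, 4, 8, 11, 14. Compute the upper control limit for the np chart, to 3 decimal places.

p̄ = Σdᵢ / (k·n) = 99 / (10 × 80) = 0.12375
UCL = np̄ + 3·√(np̄(1−p̄)) = 9.9000 + 3 × √(9.9000×0.87625) = 9.9000 + 3 × 2.9453 = 18.7359

18.736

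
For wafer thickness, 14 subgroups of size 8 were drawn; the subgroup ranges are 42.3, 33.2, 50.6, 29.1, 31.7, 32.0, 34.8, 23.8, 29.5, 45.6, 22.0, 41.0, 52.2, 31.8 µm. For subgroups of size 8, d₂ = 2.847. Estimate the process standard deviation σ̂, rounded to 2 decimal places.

R̄ = (42.3 + 33.2 + 50.6 + 29.1 + 31.7 + 32.0 + 34.8 + 23.8 + 29.5 + 45.6 + 22.0 + 41.0 + 52.2 + 31.8) / 14 = 35.6857
σ̂ = R̄ / d₂ = 35.6857 / 2.847 = 12.5345

12.53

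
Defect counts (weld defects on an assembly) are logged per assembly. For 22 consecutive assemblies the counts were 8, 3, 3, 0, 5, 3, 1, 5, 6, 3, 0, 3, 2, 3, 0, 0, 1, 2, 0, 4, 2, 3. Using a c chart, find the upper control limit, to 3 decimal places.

7.420

c̄ = (8 + 3 + 3 + 0 + 5 + 3 + 1 + 5 + 6 + 3 + 0 + 3 + 2 + 3 + 0 + 0 + 1 + 2 + 0 + 4 + 2 + 3) / 22 = 57 / 22 = 2.5909
UCL = c̄ + 3√c̄ = 2.5909 + 3 × √2.5909 = 2.5909 + 3 × 1.6096 = 7.4198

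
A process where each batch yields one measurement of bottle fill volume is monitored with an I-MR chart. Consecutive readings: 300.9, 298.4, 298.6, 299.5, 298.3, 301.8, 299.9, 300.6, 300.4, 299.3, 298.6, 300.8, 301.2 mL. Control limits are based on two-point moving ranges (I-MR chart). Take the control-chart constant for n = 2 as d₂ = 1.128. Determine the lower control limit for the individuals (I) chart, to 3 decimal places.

296.434

X̄ = (300.9 + 298.4 + 298.6 + 299.5 + 298.3 + 301.8 + 299.9 + 300.6 + 300.4 + 299.3 + 298.6 + 300.8 + 301.2) / 13 = 299.8692
Moving ranges: 2.5, 0.2, 0.9, 1.2, 3.5, 1.9, 0.7, 0.2, 1.1, 0.7, 2.2, 0.4; M̄R̄ = 15.5000 / 12 = 1.2917
LCL = X̄ − 3·M̄R̄/d₂ = 299.8692 − 3 × 1.2917 / 1.128 = 296.4339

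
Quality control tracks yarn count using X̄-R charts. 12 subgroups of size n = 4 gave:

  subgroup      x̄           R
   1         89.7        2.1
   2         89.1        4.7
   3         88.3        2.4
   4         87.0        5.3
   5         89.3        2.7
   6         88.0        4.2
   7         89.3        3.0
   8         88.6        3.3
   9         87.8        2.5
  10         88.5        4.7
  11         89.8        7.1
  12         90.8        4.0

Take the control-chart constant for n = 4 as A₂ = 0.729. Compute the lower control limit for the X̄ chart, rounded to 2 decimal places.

X̄̄ = (89.7 + 89.1 + 88.3 + 87.0 + 89.3 + 88.0 + 89.3 + 88.6 + 87.8 + 88.5 + 89.8 + 90.8) / 12 = 1066.2000 / 12 = 88.8500
R̄ = (2.1 + 4.7 + 2.4 + 5.3 + 2.7 + 4.2 + 3.0 + 3.3 + 2.5 + 4.7 + 7.1 + 4.0) / 12 = 46.0000 / 12 = 3.8333
LCL = X̄̄ − A₂·R̄ = 88.8500 − 0.729 × 3.8333 = 86.0555

86.06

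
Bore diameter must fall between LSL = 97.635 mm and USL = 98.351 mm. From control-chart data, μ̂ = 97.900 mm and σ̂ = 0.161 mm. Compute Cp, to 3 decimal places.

Cp = (USL − LSL) / (6σ̂) = (98.351 − 97.635) / (6 × 0.161) = 0.7160 / 0.9660 = 0.7412

0.741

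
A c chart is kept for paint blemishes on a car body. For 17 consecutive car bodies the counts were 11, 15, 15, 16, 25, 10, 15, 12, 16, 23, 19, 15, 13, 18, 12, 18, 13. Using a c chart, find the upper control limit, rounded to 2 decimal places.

c̄ = (11 + 15 + 15 + 16 + 25 + 10 + 15 + 12 + 16 + 23 + 19 + 15 + 13 + 18 + 12 + 18 + 13) / 17 = 266 / 17 = 15.6471
UCL = c̄ + 3√c̄ = 15.6471 + 3 × √15.6471 = 15.6471 + 3 × 3.9556 = 27.5140

27.51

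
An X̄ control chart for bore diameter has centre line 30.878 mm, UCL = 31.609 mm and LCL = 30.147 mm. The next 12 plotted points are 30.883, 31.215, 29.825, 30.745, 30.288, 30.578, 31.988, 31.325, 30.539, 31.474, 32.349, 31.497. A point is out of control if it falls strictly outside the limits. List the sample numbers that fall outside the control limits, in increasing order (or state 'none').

3, 7, 11

Compare each point to [30.147, 31.609]: sample 3 = 29.825 < LCL; sample 7 = 31.988 > UCL; sample 11 = 32.349 > UCL.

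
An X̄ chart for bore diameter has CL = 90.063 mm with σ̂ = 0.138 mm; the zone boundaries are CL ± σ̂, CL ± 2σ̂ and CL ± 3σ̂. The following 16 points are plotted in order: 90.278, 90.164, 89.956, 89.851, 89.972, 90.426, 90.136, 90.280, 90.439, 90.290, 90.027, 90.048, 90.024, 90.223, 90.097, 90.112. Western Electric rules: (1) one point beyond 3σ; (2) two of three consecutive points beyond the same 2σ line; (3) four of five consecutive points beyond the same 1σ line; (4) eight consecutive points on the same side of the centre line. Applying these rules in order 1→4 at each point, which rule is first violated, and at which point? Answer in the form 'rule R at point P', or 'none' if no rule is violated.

rule 3 at point 10

Zone of each point (C = within 1σ̂, B = 1σ̂–2σ̂, A = 2σ̂–3σ̂, * = beyond 3σ̂; sign = side of CL): 1:+B, 2:+C, 3:-C, 4:-B, 5:-C, 6:+A, 7:+C, 8:+B, 9:+A, 10:+B, 11:-C, 12:-C, 13:-C, 14:+B, 15:+C, 16:+C
Rule 3 (four of five consecutive points beyond the same 1σ limit) is satisfied at point 10.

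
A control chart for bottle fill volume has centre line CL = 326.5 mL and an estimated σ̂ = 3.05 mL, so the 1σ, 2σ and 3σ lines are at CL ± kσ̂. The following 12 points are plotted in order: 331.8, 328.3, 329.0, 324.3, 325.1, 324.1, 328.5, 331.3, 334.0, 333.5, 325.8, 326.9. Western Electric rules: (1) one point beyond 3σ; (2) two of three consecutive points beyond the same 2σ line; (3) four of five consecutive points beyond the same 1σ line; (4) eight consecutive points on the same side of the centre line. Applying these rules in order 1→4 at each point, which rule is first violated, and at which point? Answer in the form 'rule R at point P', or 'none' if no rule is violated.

Zone of each point (C = within 1σ̂, B = 1σ̂–2σ̂, A = 2σ̂–3σ̂, * = beyond 3σ̂; sign = side of CL): 1:+B, 2:+C, 3:+C, 4:-C, 5:-C, 6:-C, 7:+C, 8:+B, 9:+A, 10:+A, 11:-C, 12:+C
Rule 2 (two of three consecutive points beyond the same 2σ limit) is satisfied at point 10.

rule 2 at point 10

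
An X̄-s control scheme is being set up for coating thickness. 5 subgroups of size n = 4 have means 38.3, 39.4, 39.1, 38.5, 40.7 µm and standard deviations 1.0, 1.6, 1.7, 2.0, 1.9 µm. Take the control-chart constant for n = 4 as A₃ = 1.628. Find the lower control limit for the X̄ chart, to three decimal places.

36.530

X̄̄ = (38.3 + 39.4 + 39.1 + 38.5 + 40.7) / 5 = 39.2000
s̄ = (1.0 + 1.6 + 1.7 + 2.0 + 1.9) / 5 = 1.6400
LCL = X̄̄ − A₃·s̄ = 39.2000 − 1.628 × 1.6400 = 36.5301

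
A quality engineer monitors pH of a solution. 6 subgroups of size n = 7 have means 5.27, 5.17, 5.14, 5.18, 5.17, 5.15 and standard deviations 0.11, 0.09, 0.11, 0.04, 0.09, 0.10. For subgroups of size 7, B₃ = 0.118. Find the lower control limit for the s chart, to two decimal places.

0.01

s̄ = (0.11 + 0.09 + 0.11 + 0.04 + 0.09 + 0.10) / 6 = 0.0900
LCL_s = B₃·s̄ = 0.118 × 0.0900 = 0.0106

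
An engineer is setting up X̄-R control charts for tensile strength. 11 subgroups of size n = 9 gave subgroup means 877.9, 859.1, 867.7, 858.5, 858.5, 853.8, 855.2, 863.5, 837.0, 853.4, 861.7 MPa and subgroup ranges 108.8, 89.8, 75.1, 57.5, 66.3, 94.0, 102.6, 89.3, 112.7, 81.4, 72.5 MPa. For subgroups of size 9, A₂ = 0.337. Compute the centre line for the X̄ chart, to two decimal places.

X̄̄ = (877.9 + 859.1 + 867.7 + 858.5 + 858.5 + 853.8 + 855.2 + 863.5 + 837.0 + 853.4 + 861.7) / 11 = 9446.3000 / 11 = 858.7545
CL = X̄̄ = 858.7545

858.75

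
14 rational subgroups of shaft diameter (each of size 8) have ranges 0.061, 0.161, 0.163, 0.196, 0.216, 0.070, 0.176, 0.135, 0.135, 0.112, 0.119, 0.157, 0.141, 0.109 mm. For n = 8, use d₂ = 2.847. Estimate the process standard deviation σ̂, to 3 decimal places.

R̄ = (0.061 + 0.161 + 0.163 + 0.196 + 0.216 + 0.070 + 0.176 + 0.135 + 0.135 + 0.112 + 0.119 + 0.157 + 0.141 + 0.109) / 14 = 0.1394
σ̂ = R̄ / d₂ = 0.1394 / 2.847 = 0.0489

0.049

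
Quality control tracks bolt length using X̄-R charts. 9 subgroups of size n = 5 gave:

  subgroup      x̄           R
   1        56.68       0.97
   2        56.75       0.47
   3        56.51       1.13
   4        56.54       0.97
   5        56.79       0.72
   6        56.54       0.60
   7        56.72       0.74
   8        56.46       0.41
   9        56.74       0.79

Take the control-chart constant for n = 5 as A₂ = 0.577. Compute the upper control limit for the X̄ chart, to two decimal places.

57.07

X̄̄ = (56.68 + 56.75 + 56.51 + 56.54 + 56.79 + 56.54 + 56.72 + 56.46 + 56.74) / 9 = 509.7300 / 9 = 56.6367
R̄ = (0.97 + 0.47 + 1.13 + 0.97 + 0.72 + 0.60 + 0.74 + 0.41 + 0.79) / 9 = 6.8000 / 9 = 0.7556
UCL = X̄̄ + A₂·R̄ = 56.6367 + 0.577 × 0.7556 = 57.0726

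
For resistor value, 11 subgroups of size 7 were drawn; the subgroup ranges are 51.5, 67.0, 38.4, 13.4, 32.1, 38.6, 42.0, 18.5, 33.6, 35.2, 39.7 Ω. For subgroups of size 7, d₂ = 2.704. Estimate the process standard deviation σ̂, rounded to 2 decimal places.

R̄ = (51.5 + 67.0 + 38.4 + 13.4 + 32.1 + 38.6 + 42.0 + 18.5 + 33.6 + 35.2 + 39.7) / 11 = 37.2727
σ̂ = R̄ / d₂ = 37.2727 / 2.704 = 13.7843

13.78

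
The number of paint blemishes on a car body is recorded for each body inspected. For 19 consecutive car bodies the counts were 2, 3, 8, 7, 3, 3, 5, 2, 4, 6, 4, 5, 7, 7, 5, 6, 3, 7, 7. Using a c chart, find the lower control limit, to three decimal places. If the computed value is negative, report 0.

c̄ = (2 + 3 + 8 + 7 + 3 + 3 + 5 + 2 + 4 + 6 + 4 + 5 + 7 + 7 + 5 + 6 + 3 + 7 + 7) / 19 = 94 / 19 = 4.9474
LCL = c̄ − 3√c̄ = 4.9474 − 3 × 2.2243 = -1.7254 → 0 (cannot be negative)

0.000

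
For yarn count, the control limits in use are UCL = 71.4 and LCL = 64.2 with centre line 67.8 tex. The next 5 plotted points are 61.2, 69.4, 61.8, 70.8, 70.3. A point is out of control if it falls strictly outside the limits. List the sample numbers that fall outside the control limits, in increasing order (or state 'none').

Compare each point to [64.2, 71.4]: sample 1 = 61.2 < LCL; sample 3 = 61.8 < LCL.

1, 3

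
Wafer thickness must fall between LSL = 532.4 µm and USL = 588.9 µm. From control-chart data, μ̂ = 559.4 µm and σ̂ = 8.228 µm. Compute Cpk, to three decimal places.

1.094

Cpu = (USL − μ̂) / (3σ̂) = (588.9 − 559.4) / (3 × 8.228) = 1.1951; Cpl = (μ̂ − LSL) / (3σ̂) = (559.4 − 532.4) / (3 × 8.228) = 1.0938; Cpk = min(Cpu, Cpl) = 1.0938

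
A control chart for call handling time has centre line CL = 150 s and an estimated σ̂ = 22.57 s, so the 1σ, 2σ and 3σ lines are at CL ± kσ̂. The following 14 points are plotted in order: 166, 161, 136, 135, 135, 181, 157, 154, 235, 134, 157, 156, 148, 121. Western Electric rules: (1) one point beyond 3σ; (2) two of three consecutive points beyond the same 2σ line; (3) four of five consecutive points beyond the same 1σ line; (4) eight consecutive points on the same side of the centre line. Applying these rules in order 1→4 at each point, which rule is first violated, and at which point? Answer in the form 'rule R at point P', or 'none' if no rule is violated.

Zone of each point (C = within 1σ̂, B = 1σ̂–2σ̂, A = 2σ̂–3σ̂, * = beyond 3σ̂; sign = side of CL): 1:+C, 2:+C, 3:-C, 4:-C, 5:-C, 6:+B, 7:+C, 8:+C, 9:+*, 10:-C, 11:+C, 12:+C, 13:-C, 14:-B
Rule 1 (one point beyond the 3σ limits) is satisfied at point 9.

rule 1 at point 9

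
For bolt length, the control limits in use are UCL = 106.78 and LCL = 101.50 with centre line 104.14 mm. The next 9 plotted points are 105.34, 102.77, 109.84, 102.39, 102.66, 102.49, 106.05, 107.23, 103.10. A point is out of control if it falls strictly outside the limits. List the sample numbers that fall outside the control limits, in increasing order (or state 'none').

3, 8

Compare each point to [101.50, 106.78]: sample 3 = 109.84 > UCL; sample 8 = 107.23 > UCL.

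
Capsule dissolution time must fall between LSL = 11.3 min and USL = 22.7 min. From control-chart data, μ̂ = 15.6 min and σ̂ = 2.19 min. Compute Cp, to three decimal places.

0.868

Cp = (USL − LSL) / (6σ̂) = (22.7 − 11.3) / (6 × 2.19) = 11.4000 / 13.1400 = 0.8676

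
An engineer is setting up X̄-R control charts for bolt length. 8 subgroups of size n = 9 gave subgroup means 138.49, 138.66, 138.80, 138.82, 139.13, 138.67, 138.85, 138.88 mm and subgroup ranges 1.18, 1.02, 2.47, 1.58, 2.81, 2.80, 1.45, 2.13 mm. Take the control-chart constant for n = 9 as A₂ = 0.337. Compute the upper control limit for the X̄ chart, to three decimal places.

X̄̄ = (138.49 + 138.66 + 138.80 + 138.82 + 139.13 + 138.67 + 138.85 + 138.88) / 8 = 1110.3000 / 8 = 138.7875
R̄ = (1.18 + 1.02 + 2.47 + 1.58 + 2.81 + 2.80 + 1.45 + 2.13) / 8 = 15.4400 / 8 = 1.9300
UCL = X̄̄ + A₂·R̄ = 138.7875 + 0.337 × 1.9300 = 139.4379

139.438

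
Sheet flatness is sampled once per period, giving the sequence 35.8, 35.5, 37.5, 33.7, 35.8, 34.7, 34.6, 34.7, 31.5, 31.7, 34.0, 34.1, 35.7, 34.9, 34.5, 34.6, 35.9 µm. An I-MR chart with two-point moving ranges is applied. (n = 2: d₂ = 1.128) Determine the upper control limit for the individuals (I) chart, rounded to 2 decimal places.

37.90

X̄ = (35.8 + 35.5 + 37.5 + 33.7 + 35.8 + 34.7 + 34.6 + 34.7 + 31.5 + 31.7 + 34.0 + 34.1 + 35.7 + 34.9 + 34.5 + 34.6 + 35.9) / 17 = 34.6588
Moving ranges: 0.3, 2.0, 3.8, 2.1, 1.1, 0.1, 0.1, 3.2, 0.2, 2.3, 0.1, 1.6, 0.8, 0.4, 0.1, 1.3; M̄R̄ = 19.5000 / 16 = 1.2188
UCL = X̄ + 3·M̄R̄/d₂ = 34.6588 + 3 × 1.2188 / 1.128 = 37.9002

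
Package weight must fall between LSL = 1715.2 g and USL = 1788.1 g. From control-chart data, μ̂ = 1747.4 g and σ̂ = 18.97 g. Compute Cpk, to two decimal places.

Cpu = (USL − μ̂) / (3σ̂) = (1788.1 − 1747.4) / (3 × 18.97) = 0.7152; Cpl = (μ̂ − LSL) / (3σ̂) = (1747.4 − 1715.2) / (3 × 18.97) = 0.5658; Cpk = min(Cpu, Cpl) = 0.5658

0.57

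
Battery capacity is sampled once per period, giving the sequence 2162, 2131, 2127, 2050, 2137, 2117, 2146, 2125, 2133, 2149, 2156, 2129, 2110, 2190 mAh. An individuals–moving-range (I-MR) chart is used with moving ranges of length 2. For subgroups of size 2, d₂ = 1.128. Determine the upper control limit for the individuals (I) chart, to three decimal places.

2220.152

X̄ = (2162 + 2131 + 2127 + 2050 + 2137 + 2117 + 2146 + 2125 + 2133 + 2149 + 2156 + 2129 + 2110 + 2190) / 14 = 2133.0000
Moving ranges: 31, 4, 77, 87, 20, 29, 21, 8, 16, 7, 27, 19, 80; M̄R̄ = 426.0000 / 13 = 32.7692
UCL = X̄ + 3·M̄R̄/d₂ = 2133.0000 + 3 × 32.7692 / 1.128 = 2220.1522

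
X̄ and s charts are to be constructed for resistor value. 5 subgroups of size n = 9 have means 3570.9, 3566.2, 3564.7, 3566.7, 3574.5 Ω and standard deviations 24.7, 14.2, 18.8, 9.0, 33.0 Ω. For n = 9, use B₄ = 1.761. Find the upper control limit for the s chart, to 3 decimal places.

s̄ = (24.7 + 14.2 + 18.8 + 9.0 + 33.0) / 5 = 19.9400
UCL_s = B₄·s̄ = 1.761 × 19.9400 = 35.1143

35.114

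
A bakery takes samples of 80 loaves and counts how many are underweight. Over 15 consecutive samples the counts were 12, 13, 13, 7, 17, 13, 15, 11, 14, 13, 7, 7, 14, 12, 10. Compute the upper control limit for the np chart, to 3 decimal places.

21.404

p̄ = Σdᵢ / (k·n) = 178 / (15 × 80) = 0.14833
UCL = np̄ + 3·√(np̄(1−p̄)) = 11.8667 + 3 × √(11.8667×0.85167) = 11.8667 + 3 × 3.1791 = 21.4039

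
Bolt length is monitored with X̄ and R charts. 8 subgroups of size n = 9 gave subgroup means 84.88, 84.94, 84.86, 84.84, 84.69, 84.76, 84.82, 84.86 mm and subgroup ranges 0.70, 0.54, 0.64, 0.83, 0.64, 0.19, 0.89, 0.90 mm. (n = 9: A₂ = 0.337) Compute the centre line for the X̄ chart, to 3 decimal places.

84.831

X̄̄ = (84.88 + 84.94 + 84.86 + 84.84 + 84.69 + 84.76 + 84.82 + 84.86) / 8 = 678.6500 / 8 = 84.8312
CL = X̄̄ = 84.8312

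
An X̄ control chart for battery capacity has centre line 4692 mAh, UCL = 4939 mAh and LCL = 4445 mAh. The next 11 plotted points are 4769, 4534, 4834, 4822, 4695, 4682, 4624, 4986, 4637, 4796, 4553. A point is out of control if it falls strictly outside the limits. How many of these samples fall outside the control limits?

Compare each point to [4445, 4939]: sample 8 = 4986 > UCL.

1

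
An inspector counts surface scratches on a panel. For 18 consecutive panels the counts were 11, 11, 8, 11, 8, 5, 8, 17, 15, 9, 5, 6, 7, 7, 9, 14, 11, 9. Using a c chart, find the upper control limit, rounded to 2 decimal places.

c̄ = (11 + 11 + 8 + 11 + 8 + 5 + 8 + 17 + 15 + 9 + 5 + 6 + 7 + 7 + 9 + 14 + 11 + 9) / 18 = 171 / 18 = 9.5000
UCL = c̄ + 3√c̄ = 9.5000 + 3 × √9.5000 = 9.5000 + 3 × 3.0822 = 18.7466

18.75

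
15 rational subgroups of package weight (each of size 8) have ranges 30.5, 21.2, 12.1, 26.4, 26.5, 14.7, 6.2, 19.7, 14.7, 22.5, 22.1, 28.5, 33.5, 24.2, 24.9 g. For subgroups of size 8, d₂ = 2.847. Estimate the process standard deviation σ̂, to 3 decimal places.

R̄ = (30.5 + 21.2 + 12.1 + 26.4 + 26.5 + 14.7 + 6.2 + 19.7 + 14.7 + 22.5 + 22.1 + 28.5 + 33.5 + 24.2 + 24.9) / 15 = 21.8467
σ̂ = R̄ / d₂ = 21.8467 / 2.847 = 7.6736

7.674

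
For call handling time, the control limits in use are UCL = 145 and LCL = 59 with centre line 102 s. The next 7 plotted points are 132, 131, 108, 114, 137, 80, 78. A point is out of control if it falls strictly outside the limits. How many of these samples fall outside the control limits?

All 7 points lie within [59, 145].

0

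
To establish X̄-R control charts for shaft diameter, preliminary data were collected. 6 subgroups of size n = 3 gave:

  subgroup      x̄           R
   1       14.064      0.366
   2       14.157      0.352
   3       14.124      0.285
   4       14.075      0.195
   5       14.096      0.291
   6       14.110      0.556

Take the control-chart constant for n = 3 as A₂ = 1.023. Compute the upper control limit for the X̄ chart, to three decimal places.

X̄̄ = (14.064 + 14.157 + 14.124 + 14.075 + 14.096 + 14.110) / 6 = 84.6260 / 6 = 14.1043
R̄ = (0.366 + 0.352 + 0.285 + 0.195 + 0.291 + 0.556) / 6 = 2.0450 / 6 = 0.3408
UCL = X̄̄ + A₂·R̄ = 14.1043 + 1.023 × 0.3408 = 14.4530

14.453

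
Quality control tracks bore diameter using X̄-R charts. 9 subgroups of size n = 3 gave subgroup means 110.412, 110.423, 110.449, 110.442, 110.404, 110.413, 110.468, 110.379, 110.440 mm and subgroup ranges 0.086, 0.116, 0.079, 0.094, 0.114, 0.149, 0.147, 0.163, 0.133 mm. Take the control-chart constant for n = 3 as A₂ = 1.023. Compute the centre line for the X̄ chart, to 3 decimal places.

X̄̄ = (110.412 + 110.423 + 110.449 + 110.442 + 110.404 + 110.413 + 110.468 + 110.379 + 110.440) / 9 = 993.8300 / 9 = 110.4256
CL = X̄̄ = 110.4256

110.426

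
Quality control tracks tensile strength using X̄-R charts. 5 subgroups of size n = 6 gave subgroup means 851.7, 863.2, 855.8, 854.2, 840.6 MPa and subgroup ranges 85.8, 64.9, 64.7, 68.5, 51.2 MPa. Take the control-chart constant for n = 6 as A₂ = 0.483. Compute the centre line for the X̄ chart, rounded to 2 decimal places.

X̄̄ = (851.7 + 863.2 + 855.8 + 854.2 + 840.6) / 5 = 4265.5000 / 5 = 853.1000
CL = X̄̄ = 853.1000

853.10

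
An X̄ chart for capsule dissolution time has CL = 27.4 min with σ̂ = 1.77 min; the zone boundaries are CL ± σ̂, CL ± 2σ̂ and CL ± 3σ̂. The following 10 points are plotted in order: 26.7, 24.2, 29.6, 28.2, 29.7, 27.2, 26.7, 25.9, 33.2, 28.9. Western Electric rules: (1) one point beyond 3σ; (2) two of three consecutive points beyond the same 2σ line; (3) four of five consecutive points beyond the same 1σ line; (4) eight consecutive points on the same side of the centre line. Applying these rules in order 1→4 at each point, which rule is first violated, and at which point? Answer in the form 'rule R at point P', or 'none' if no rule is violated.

rule 1 at point 9

Zone of each point (C = within 1σ̂, B = 1σ̂–2σ̂, A = 2σ̂–3σ̂, * = beyond 3σ̂; sign = side of CL): 1:-C, 2:-B, 3:+B, 4:+C, 5:+B, 6:-C, 7:-C, 8:-C, 9:+*, 10:+C
Rule 1 (one point beyond the 3σ limits) is satisfied at point 9.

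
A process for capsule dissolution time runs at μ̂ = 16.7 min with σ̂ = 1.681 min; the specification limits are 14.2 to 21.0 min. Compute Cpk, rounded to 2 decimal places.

Cpu = (USL − μ̂) / (3σ̂) = (21.0 − 16.7) / (3 × 1.681) = 0.8527; Cpl = (μ̂ − LSL) / (3σ̂) = (16.7 − 14.2) / (3 × 1.681) = 0.4957; Cpk = min(Cpu, Cpl) = 0.4957

0.50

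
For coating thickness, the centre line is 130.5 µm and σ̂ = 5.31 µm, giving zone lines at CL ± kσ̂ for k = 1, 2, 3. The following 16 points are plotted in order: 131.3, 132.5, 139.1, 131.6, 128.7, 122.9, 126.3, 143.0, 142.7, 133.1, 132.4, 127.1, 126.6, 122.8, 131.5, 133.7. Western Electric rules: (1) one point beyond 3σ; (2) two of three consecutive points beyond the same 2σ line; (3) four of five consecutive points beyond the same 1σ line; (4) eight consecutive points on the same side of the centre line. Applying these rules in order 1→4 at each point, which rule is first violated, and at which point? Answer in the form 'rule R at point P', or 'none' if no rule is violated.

Zone of each point (C = within 1σ̂, B = 1σ̂–2σ̂, A = 2σ̂–3σ̂, * = beyond 3σ̂; sign = side of CL): 1:+C, 2:+C, 3:+B, 4:+C, 5:-C, 6:-B, 7:-C, 8:+A, 9:+A, 10:+C, 11:+C, 12:-C, 13:-C, 14:-B, 15:+C, 16:+C
Rule 2 (two of three consecutive points beyond the same 2σ limit) is satisfied at point 9.

rule 2 at point 9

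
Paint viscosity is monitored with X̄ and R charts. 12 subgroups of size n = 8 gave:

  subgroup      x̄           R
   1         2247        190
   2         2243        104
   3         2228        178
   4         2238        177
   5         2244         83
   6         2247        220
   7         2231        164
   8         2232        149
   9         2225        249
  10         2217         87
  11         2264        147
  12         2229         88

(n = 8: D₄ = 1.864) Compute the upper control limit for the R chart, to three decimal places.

R̄ = (190 + 104 + 178 + 177 + 83 + 220 + 164 + 149 + 249 + 87 + 147 + 88) / 12 = 1836.0000 / 12 = 153.0000
UCL_R = D₄·R̄ = 1.864 × 153.0000 = 285.1920

285.192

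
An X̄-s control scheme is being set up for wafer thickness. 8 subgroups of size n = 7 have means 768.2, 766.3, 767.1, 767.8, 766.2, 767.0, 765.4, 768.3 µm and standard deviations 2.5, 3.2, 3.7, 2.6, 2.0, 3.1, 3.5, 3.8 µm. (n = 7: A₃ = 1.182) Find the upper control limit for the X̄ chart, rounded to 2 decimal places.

X̄̄ = (768.2 + 766.3 + 767.1 + 767.8 + 766.2 + 767.0 + 765.4 + 768.3) / 8 = 767.0375
s̄ = (2.5 + 3.2 + 3.7 + 2.6 + 2.0 + 3.1 + 3.5 + 3.8) / 8 = 3.0500
UCL = X̄̄ + A₃·s̄ = 767.0375 + 1.182 × 3.0500 = 770.6426

770.64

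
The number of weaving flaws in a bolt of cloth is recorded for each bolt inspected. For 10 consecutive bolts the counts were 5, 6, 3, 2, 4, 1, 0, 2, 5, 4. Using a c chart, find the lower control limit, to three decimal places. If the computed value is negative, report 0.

c̄ = (5 + 6 + 3 + 2 + 4 + 1 + 0 + 2 + 5 + 4) / 10 = 32 / 10 = 3.2000
LCL = c̄ − 3√c̄ = 3.2000 − 3 × 1.7889 = -2.1666 → 0 (cannot be negative)

0.000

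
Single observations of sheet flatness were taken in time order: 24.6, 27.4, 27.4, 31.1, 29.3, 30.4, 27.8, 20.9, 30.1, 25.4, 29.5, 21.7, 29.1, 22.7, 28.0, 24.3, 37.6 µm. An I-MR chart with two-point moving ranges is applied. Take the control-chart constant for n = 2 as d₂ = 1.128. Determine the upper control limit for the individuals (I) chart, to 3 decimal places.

X̄ = (24.6 + 27.4 + 27.4 + 31.1 + 29.3 + 30.4 + 27.8 + 20.9 + 30.1 + 25.4 + 29.5 + 21.7 + 29.1 + 22.7 + 28.0 + 24.3 + 37.6) / 17 = 27.4882
Moving ranges: 2.8, 0.0, 3.7, 1.8, 1.1, 2.6, 6.9, 9.2, 4.7, 4.1, 7.8, 7.4, 6.4, 5.3, 3.7, 13.3; M̄R̄ = 80.8000 / 16 = 5.0500
UCL = X̄ + 3·M̄R̄/d₂ = 27.4882 + 3 × 5.0500 / 1.128 = 40.9191

40.919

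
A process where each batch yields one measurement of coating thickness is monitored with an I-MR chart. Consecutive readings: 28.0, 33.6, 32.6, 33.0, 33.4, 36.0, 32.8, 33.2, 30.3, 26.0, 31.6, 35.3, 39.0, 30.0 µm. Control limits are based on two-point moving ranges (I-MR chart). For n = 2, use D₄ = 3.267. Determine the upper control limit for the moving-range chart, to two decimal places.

Moving ranges: 5.6, 1.0, 0.4, 0.4, 2.6, 3.2, 0.4, 2.9, 4.3, 5.6, 3.7, 3.7, 9.0; M̄R̄ = 42.8000 / 13 = 3.2923
UCL_MR = D₄·M̄R̄ = 3.267 × 3.2923 = 10.7560

10.76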